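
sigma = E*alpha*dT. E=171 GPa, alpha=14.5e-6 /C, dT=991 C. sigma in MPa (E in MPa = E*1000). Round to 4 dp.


sigma = 171*1000 * 14.5e-6 * 991 = 2457.1845 MPa


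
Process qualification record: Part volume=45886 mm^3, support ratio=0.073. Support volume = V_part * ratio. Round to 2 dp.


V_support = 45886 * 0.073 = 3349.68 mm^3


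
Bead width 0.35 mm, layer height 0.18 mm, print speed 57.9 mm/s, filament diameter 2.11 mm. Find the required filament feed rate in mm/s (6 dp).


Q = 0.35 * 0.18 * 57.9 = 3.6477 mm^3/s
A_fil = pi*(2.11/2)^2 = 3.49667116 mm^2
v_feed = 3.6477 / 3.49667116 = 1.043192 mm/s


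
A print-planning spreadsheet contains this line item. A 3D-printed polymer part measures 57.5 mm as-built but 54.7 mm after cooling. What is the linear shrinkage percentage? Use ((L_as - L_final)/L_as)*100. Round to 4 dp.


Shrinkage = ((57.5-54.7)/57.5)*100 = 4.8696 %


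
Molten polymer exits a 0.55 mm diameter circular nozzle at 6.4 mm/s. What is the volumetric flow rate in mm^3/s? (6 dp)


A = pi*(0.55/2)^2 = 0.23758294 mm^2
Q = 0.23758294 * 6.4 = 1.520531 mm^3/s


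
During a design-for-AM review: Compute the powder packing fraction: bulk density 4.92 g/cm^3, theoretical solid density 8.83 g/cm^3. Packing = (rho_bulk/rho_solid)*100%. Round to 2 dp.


Packing = (4.92/8.83)*100 = 55.72 %


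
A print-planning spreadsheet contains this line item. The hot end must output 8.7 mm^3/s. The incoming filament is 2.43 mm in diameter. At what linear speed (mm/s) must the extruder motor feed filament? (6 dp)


A = pi*(2.43/2)^2 = 4.637698
v = 8.7 / 4.637698 = 1.875931 mm/s


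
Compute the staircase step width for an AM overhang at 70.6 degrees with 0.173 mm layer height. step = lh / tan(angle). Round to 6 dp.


step = 0.173 / tan(70.6) = 0.060923 mm


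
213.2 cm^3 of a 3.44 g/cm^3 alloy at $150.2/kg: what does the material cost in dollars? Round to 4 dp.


Mass = 213.2*3.44/1000 = 0.733408 kg
Cost = 0.733408 * 150.2 = 110.1579 $


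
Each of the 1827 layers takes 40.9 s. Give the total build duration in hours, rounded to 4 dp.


t = 1827 * 40.9 / 3600 = 20.7568 hrs


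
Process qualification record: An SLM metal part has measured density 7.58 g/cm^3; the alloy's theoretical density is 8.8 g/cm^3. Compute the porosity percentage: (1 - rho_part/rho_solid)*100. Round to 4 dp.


Porosity = (1-7.58/8.8)*100 = 13.8636 %


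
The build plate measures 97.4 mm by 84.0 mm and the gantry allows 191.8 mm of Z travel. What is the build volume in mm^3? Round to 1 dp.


V = 97.4 * 84.0 * 191.8 = 1569230.9 mm^3


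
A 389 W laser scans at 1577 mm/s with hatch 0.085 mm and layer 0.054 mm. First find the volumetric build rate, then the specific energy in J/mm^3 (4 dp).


Build rate = 1577 * 0.085 * 0.054 = 7.23843 mm^3/s
SE = 389 / 7.23843 = 53.7409 J/mm^3


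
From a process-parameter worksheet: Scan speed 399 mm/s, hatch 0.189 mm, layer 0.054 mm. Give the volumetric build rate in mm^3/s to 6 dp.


Rate = 399 * 0.189 * 0.054 = 4.072194 mm^3/s


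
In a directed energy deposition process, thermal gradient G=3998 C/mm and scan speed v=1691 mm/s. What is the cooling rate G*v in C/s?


CR = 3998 * 1691 = 6760618 C/s


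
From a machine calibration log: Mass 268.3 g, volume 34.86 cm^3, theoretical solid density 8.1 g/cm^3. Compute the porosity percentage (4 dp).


rho_part = 268.3 / 34.86 = 7.69650029 g/cm^3
Porosity = (1 - 7.69650029/8.1)*100 = 4.9815 %


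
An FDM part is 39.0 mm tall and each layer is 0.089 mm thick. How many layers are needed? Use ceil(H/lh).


Layers = ceil(39.0/0.089) = 439


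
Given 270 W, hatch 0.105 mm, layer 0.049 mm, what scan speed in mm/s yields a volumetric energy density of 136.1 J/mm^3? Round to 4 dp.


v = 270 / (136.1*0.105*0.049) = 385.5851 mm/s


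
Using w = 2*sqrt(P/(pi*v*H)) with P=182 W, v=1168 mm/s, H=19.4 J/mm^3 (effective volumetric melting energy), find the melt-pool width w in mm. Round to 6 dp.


w = 2*sqrt(182/(pi*1168*19.4)) = 0.101127 mm


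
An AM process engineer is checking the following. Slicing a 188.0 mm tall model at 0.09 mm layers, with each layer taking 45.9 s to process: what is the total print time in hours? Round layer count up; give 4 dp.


Layers = ceil(188.0/0.09) = 2089
t = 2089 * 45.9 / 3600 = 26.6348 hrs


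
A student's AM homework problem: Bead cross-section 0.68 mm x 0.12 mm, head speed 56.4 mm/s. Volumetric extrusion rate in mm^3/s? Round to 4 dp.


Rate = 0.68 * 0.12 * 56.4 = 4.6022 mm^3/s


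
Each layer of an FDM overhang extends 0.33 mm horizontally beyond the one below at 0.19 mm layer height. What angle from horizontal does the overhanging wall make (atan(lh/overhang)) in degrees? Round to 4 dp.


angle = atan(0.19/0.33) = 29.9315 degrees


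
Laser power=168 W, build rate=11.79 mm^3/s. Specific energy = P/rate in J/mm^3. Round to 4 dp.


SE = 168 / 11.79 = 14.2494 J/mm^3


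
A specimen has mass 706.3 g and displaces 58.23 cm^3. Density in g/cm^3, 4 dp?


rho = 706.3 / 58.23 = 12.1295 g/cm^3


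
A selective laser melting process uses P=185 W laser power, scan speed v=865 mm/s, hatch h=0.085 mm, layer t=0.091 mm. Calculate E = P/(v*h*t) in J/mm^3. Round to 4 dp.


E = 185 / (865*0.085*0.091) = 27.65 J/mm^3


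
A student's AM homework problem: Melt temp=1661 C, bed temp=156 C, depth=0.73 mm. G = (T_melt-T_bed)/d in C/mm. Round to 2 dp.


G = (1661-156)/0.73 = 2061.64 C/mm


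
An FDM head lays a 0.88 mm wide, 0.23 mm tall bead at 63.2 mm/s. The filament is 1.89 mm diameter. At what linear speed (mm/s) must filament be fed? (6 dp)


Q = 0.88 * 0.23 * 63.2 = 12.79168 mm^3/s
A_fil = pi*(1.89/2)^2 = 2.80552078 mm^2
v_feed = 12.79168 / 2.80552078 = 4.559467 mm/s


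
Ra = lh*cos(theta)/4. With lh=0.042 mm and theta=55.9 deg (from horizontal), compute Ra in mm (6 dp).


Ra = 0.042 * cos(55.9) / 4 = 0.005887 mm


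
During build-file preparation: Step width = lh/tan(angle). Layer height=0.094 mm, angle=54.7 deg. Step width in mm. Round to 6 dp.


step = 0.094 / tan(54.7) = 0.066556 mm


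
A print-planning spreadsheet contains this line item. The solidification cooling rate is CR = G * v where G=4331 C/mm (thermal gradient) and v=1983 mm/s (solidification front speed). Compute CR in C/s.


CR = 4331 * 1983 = 8588373 C/s


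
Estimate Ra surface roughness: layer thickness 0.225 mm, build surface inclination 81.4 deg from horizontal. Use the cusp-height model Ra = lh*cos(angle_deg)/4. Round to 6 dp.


Ra = 0.225 * cos(81.4) / 4 = 0.008411 mm


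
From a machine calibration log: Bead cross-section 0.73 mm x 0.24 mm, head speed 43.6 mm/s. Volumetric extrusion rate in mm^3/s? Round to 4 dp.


Rate = 0.73 * 0.24 * 43.6 = 7.6387 mm^3/s


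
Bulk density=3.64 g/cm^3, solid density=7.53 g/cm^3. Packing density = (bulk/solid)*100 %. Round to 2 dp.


Packing = (3.64/7.53)*100 = 48.34 %


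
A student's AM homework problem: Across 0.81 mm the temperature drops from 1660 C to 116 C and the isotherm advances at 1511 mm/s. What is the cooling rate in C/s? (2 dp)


G = (1660-116)/0.81 = 1906.17283951 C/mm
CR = 1906.17283951 * 1511 = 2880227.16 C/s


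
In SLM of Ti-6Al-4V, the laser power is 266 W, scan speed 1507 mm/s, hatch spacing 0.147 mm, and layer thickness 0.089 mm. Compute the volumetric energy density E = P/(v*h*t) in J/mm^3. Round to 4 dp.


E = 266 / (1507*0.147*0.089) = 13.4915 J/mm^3


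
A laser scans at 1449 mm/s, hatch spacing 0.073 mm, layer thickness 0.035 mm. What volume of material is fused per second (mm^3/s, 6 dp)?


Rate = 1449 * 0.073 * 0.035 = 3.702195 mm^3/s


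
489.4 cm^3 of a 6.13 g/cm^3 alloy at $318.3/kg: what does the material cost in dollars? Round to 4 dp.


Mass = 489.4*6.13/1000 = 3.000022 kg
Cost = 3.000022 * 318.3 = 954.907 $


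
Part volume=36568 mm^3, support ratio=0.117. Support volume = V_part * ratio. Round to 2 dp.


V_support = 36568 * 0.117 = 4278.46 mm^3


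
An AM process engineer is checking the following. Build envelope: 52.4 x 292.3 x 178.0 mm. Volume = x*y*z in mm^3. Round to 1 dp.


V = 52.4 * 292.3 * 178.0 = 2726340.6 mm^3


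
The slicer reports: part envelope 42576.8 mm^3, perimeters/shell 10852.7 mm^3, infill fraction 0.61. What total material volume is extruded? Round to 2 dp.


V_infill = (42576.8 - 10852.7) * 0.61 = 19351.7
V_total = 10852.7 + 19351.7 = 30204.4 mm^3


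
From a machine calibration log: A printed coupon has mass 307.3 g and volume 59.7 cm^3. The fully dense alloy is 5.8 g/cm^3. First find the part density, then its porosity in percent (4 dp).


rho_part = 307.3 / 59.7 = 5.14740369 g/cm^3
Porosity = (1 - 5.14740369/5.8)*100 = 11.2517 %


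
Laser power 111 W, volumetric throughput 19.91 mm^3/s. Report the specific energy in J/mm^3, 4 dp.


SE = 111 / 19.91 = 5.5751 J/mm^3


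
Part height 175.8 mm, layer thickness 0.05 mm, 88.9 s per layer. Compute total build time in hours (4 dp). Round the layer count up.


Layers = ceil(175.8/0.05) = 3516
t = 3516 * 88.9 / 3600 = 86.8257 hrs


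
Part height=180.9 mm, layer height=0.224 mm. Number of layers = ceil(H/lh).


Layers = ceil(180.9/0.224) = 808


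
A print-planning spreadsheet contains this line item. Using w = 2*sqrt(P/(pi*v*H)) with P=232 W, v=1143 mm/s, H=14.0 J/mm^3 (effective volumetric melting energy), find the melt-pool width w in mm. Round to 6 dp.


w = 2*sqrt(232/(pi*1143*14.0)) = 0.135866 mm


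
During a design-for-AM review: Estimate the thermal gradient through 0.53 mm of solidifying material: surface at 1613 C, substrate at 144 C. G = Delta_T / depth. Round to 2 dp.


G = (1613-144)/0.53 = 2771.7 C/mm


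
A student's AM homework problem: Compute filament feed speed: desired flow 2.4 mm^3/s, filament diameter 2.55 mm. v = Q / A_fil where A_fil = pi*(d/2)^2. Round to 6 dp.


A = pi*(2.55/2)^2 = 5.107052
v = 2.4 / 5.107052 = 0.469938 mm/s


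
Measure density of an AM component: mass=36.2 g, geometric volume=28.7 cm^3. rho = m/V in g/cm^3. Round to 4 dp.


rho = 36.2 / 28.7 = 1.2613 g/cm^3


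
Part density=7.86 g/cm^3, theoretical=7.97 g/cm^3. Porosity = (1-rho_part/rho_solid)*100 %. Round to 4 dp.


Porosity = (1-7.86/7.97)*100 = 1.3802 %


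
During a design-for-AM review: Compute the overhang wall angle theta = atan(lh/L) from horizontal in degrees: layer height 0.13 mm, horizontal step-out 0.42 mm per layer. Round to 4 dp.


angle = atan(0.13/0.42) = 17.1985 degrees


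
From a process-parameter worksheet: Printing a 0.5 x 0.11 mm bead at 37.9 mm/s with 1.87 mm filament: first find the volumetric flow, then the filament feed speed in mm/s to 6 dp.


Q = 0.5 * 0.11 * 37.9 = 2.0845 mm^3/s
A_fil = pi*(1.87/2)^2 = 2.74645884 mm^2
v_feed = 2.0845 / 2.74645884 = 0.758977 mm/s


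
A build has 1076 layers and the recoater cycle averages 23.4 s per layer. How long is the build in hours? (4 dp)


t = 1076 * 23.4 / 3600 = 6.994 hrs


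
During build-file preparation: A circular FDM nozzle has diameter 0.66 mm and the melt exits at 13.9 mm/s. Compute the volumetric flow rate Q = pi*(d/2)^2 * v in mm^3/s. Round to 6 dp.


A = pi*(0.66/2)^2 = 0.34211944 mm^2
Q = 0.34211944 * 13.9 = 4.75546 mm^3/s


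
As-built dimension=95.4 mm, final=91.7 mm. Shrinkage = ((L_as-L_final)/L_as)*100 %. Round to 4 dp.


Shrinkage = ((95.4-91.7)/95.4)*100 = 3.8784 %


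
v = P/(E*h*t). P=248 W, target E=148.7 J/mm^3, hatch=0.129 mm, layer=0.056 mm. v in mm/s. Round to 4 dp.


v = 248 / (148.7*0.129*0.056) = 230.8676 mm/s


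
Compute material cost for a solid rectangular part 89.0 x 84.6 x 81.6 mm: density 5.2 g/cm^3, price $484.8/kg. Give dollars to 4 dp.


V = 89.0 * 84.6 * 81.6 = 614399.04 mm^3 = 614.39904 cm^3
Mass = 614.39904 * 5.2 / 1000 = 3.19487501 kg
Cost = 3.19487501 * 484.8 = 1548.8754 $


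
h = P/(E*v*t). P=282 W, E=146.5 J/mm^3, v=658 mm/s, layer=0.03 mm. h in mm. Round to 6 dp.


h = 282 / (146.5*658*0.03) = 0.097513 mm


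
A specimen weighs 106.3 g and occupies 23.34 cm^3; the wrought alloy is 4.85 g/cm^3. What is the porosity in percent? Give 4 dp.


rho_part = 106.3 / 23.34 = 4.55441302 g/cm^3
Porosity = (1 - 4.55441302/4.85)*100 = 6.0946 %


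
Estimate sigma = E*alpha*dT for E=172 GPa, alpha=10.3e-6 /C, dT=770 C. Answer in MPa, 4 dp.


sigma = 172*1000 * 10.3e-6 * 770 = 1364.132 MPa


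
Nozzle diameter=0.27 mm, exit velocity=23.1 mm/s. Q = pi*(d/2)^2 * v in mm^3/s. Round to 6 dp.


A = pi*(0.27/2)^2 = 0.05725553 mm^2
Q = 0.05725553 * 23.1 = 1.322603 mm^3/s


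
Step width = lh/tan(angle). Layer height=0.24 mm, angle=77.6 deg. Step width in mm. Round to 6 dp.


step = 0.24 / tan(77.6) = 0.052767 mm


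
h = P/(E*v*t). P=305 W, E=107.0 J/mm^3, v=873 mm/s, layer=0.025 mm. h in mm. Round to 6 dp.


h = 305 / (107.0*873*0.025) = 0.130606 mm


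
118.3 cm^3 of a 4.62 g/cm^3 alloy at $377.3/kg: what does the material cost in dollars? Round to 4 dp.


Mass = 118.3*4.62/1000 = 0.546546 kg
Cost = 0.546546 * 377.3 = 206.2118 $


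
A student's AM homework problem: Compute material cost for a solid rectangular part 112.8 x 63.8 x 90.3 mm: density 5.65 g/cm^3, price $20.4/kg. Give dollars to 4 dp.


V = 112.8 * 63.8 * 90.3 = 649856.592 mm^3 = 649.856592 cm^3
Mass = 649.856592 * 5.65 / 1000 = 3.67168974 kg
Cost = 3.67168974 * 20.4 = 74.9025 $


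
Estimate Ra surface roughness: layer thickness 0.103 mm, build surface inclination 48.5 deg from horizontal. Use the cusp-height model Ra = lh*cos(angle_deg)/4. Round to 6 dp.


Ra = 0.103 * cos(48.5) / 4 = 0.017062 mm


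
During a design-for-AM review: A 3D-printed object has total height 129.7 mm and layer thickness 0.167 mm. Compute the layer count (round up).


Layers = ceil(129.7/0.167) = 777


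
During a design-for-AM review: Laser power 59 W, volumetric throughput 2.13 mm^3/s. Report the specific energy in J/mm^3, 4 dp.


SE = 59 / 2.13 = 27.6995 J/mm^3


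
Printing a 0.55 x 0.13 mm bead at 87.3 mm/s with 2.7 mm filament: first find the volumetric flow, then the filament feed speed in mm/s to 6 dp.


Q = 0.55 * 0.13 * 87.3 = 6.24195 mm^3/s
A_fil = pi*(2.7/2)^2 = 5.72555261 mm^2
v_feed = 6.24195 / 5.72555261 = 1.090192 mm/s


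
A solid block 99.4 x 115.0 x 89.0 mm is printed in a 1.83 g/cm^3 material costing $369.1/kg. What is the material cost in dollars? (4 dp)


V = 99.4 * 115.0 * 89.0 = 1017359.0 mm^3 = 1017.359 cm^3
Mass = 1017.359 * 1.83 / 1000 = 1.86176697 kg
Cost = 1.86176697 * 369.1 = 687.1782 $


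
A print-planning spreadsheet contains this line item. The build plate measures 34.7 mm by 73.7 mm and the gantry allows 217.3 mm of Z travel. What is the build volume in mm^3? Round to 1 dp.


V = 34.7 * 73.7 * 217.3 = 555720.8 mm^3


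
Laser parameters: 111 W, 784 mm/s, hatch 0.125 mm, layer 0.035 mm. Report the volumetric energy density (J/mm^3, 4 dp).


E = 111 / (784*0.125*0.035) = 32.3615 J/mm^3


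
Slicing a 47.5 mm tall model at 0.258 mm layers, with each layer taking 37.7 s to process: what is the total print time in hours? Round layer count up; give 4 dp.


Layers = ceil(47.5/0.258) = 185
t = 185 * 37.7 / 3600 = 1.9374 hrs


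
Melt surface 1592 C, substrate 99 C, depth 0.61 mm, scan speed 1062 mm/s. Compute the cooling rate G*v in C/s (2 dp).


G = (1592-99)/0.61 = 2447.54098361 C/mm
CR = 2447.54098361 * 1062 = 2599288.52 C/s


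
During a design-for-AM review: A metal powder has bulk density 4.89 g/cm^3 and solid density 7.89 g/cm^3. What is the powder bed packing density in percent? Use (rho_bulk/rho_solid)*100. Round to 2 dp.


Packing = (4.89/7.89)*100 = 61.98 %


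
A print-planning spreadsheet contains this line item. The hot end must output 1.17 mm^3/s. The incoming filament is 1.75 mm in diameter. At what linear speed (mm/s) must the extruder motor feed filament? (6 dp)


A = pi*(1.75/2)^2 = 2.405282
v = 1.17 / 2.405282 = 0.486429 mm/s


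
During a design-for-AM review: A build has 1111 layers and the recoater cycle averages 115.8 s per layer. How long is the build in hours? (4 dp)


t = 1111 * 115.8 / 3600 = 35.7372 hrs


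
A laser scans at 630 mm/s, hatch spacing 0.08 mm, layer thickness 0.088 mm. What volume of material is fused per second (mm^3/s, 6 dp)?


Rate = 630 * 0.08 * 0.088 = 4.4352 mm^3/s


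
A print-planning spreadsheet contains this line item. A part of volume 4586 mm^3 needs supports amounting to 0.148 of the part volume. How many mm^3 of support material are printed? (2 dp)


V_support = 4586 * 0.148 = 678.73 mm^3


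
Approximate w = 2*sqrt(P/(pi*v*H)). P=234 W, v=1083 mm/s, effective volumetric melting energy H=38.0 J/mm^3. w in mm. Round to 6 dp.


w = 2*sqrt(234/(pi*1083*38.0)) = 0.085086 mm


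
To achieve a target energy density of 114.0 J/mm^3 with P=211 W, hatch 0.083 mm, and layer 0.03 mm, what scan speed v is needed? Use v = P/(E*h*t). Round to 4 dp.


v = 211 / (114.0*0.083*0.03) = 743.3242 mm/s


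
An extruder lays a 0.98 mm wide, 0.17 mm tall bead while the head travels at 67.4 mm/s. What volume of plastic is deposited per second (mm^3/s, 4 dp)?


Rate = 0.98 * 0.17 * 67.4 = 11.2288 mm^3/s


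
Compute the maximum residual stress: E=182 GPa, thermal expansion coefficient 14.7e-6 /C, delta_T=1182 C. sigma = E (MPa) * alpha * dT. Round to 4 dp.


sigma = 182*1000 * 14.7e-6 * 1182 = 3162.3228 MPa


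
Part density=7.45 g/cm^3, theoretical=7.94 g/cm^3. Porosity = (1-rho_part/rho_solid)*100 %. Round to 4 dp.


Porosity = (1-7.45/7.94)*100 = 6.1713 %


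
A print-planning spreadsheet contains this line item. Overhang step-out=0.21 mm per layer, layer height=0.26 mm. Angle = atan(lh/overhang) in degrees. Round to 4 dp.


angle = atan(0.26/0.21) = 51.0725 degrees


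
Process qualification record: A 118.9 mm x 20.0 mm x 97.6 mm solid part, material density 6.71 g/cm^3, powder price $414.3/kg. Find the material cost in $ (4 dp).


V = 118.9 * 20.0 * 97.6 = 232092.8 mm^3 = 232.0928 cm^3
Mass = 232.0928 * 6.71 / 1000 = 1.55734269 kg
Cost = 1.55734269 * 414.3 = 645.2071 $


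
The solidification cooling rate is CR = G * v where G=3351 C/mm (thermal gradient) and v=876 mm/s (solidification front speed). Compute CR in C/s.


CR = 3351 * 876 = 2935476 C/s


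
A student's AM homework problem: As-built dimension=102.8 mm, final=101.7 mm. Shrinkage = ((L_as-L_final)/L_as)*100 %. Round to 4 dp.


Shrinkage = ((102.8-101.7)/102.8)*100 = 1.07 %


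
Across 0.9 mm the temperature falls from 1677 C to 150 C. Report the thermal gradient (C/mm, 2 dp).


G = (1677-150)/0.9 = 1696.67 C/mm


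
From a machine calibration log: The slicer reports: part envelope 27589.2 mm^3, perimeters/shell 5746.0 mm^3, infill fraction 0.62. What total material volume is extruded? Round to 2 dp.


V_infill = (27589.2 - 5746.0) * 0.62 = 13542.78
V_total = 5746.0 + 13542.78 = 19288.78 mm^3


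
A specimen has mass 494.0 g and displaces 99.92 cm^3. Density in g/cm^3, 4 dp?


rho = 494.0 / 99.92 = 4.944 g/cm^3


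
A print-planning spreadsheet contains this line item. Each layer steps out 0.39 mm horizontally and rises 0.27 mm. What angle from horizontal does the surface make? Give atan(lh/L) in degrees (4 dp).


angle = atan(0.27/0.39) = 34.6952 degrees


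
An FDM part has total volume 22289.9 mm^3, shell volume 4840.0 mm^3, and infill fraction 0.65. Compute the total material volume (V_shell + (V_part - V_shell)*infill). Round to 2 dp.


V_infill = (22289.9 - 4840.0) * 0.65 = 11342.44
V_total = 4840.0 + 11342.44 = 16182.44 mm^3


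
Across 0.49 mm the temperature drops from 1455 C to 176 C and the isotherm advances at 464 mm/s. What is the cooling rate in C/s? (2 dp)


G = (1455-176)/0.49 = 2610.20408163 C/mm
CR = 2610.20408163 * 464 = 1211134.69 C/s


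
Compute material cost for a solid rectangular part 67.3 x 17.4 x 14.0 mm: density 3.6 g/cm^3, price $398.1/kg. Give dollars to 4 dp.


V = 67.3 * 17.4 * 14.0 = 16394.28 mm^3 = 16.39428 cm^3
Mass = 16.39428 * 3.6 / 1000 = 0.05901941 kg
Cost = 0.05901941 * 398.1 = 23.4956 $


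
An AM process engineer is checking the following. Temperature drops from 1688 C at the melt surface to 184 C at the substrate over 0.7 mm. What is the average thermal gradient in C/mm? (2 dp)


G = (1688-184)/0.7 = 2148.57 C/mm


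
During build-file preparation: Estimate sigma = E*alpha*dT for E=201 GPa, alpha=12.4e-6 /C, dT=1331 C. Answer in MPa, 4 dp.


sigma = 201*1000 * 12.4e-6 * 1331 = 3317.3844 MPa


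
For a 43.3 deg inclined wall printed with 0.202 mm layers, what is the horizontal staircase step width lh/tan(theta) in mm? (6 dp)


step = 0.202 / tan(43.3) = 0.214357 mm


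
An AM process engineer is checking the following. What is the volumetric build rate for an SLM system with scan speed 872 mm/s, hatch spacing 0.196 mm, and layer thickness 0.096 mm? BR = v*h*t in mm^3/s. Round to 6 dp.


Rate = 872 * 0.196 * 0.096 = 16.407552 mm^3/s


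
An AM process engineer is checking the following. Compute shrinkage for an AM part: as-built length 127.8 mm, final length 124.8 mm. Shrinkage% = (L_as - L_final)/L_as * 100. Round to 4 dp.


Shrinkage = ((127.8-124.8)/127.8)*100 = 2.3474 %


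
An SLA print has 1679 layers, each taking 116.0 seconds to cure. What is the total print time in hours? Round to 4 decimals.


t = 1679 * 116.0 / 3600 = 54.1011 hrs


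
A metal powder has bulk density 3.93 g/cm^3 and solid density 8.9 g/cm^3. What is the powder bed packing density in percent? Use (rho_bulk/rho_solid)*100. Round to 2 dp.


Packing = (3.93/8.9)*100 = 44.16 %


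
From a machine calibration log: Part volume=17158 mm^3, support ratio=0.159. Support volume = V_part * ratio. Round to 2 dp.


V_support = 17158 * 0.159 = 2728.12 mm^3


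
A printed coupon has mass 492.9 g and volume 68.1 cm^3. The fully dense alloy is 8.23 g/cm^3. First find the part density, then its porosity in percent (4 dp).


rho_part = 492.9 / 68.1 = 7.23788546 g/cm^3
Porosity = (1 - 7.23788546/8.23)*100 = 12.0549 %


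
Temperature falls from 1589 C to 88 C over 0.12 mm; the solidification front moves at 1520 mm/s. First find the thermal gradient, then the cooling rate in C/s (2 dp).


G = (1589-88)/0.12 = 12508.33333333 C/mm
CR = 12508.33333333 * 1520 = 19012666.67 C/s


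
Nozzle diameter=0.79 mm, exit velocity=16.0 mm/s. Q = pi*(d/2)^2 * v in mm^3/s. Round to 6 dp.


A = pi*(0.79/2)^2 = 0.49016699 mm^2
Q = 0.49016699 * 16.0 = 7.842672 mm^3/s


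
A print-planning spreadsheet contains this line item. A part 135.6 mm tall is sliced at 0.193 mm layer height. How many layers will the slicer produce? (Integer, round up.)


Layers = ceil(135.6/0.193) = 703


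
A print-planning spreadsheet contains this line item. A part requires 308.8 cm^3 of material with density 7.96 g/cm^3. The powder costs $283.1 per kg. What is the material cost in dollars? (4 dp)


Mass = 308.8*7.96/1000 = 2.458048 kg
Cost = 2.458048 * 283.1 = 695.8734 $


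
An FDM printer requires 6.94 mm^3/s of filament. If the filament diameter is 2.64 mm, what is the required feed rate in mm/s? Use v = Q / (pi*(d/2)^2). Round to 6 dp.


A = pi*(2.64/2)^2 = 5.473911
v = 6.94 / 5.473911 = 1.267832 mm/s


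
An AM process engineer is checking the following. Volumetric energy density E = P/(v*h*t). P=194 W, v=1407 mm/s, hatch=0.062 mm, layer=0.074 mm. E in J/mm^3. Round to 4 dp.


E = 194 / (1407*0.062*0.074) = 30.0528 J/mm^3


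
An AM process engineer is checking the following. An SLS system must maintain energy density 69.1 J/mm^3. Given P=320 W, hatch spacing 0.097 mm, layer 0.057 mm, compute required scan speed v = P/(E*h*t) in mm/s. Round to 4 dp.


v = 320 / (69.1*0.097*0.057) = 837.5782 mm/s


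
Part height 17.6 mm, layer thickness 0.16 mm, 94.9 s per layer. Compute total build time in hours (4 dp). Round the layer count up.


Layers = ceil(17.6/0.16) = 110
t = 110 * 94.9 / 3600 = 2.8997 hrs


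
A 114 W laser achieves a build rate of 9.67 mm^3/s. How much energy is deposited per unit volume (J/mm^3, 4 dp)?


SE = 114 / 9.67 = 11.789 J/mm^3


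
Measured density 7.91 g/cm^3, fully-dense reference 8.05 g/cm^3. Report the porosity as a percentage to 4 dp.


Porosity = (1-7.91/8.05)*100 = 1.7391 %


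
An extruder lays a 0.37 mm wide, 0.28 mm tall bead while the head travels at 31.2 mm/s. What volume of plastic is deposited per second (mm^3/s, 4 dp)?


Rate = 0.37 * 0.28 * 31.2 = 3.2323 mm^3/s


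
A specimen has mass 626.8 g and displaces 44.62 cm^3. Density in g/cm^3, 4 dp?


rho = 626.8 / 44.62 = 14.0475 g/cm^3


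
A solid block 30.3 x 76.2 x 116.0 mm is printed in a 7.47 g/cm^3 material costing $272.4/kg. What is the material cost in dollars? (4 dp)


V = 30.3 * 76.2 * 116.0 = 267827.76 mm^3 = 267.82776 cm^3
Mass = 267.82776 * 7.47 / 1000 = 2.00067337 kg
Cost = 2.00067337 * 272.4 = 544.9834 $


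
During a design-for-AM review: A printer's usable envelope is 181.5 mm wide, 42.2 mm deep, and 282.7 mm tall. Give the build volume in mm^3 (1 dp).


V = 181.5 * 42.2 * 282.7 = 2165284.1 mm^3


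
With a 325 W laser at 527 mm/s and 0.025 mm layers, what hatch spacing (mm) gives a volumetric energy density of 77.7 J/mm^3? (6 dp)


h = 325 / (77.7*527*0.025) = 0.317477 mm


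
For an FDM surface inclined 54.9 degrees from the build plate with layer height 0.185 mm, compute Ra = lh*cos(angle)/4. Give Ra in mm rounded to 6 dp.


Ra = 0.185 * cos(54.9) / 4 = 0.026594 mm


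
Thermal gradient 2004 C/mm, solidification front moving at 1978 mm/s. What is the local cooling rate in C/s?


CR = 2004 * 1978 = 3963912 C/s


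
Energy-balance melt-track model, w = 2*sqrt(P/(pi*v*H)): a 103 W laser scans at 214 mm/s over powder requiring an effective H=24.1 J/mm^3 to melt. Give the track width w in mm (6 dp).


w = 2*sqrt(103/(pi*214*24.1)) = 0.159462 mm


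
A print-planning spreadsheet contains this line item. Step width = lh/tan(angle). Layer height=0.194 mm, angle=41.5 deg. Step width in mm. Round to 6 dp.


step = 0.194 / tan(41.5) = 0.219277 mm


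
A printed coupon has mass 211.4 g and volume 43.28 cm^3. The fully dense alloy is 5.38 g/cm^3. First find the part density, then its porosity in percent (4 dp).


rho_part = 211.4 / 43.28 = 4.8844732 g/cm^3
Porosity = (1 - 4.8844732/5.38)*100 = 9.2105 %


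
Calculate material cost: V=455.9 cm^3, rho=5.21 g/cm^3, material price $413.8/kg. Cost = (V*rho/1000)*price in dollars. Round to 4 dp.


Mass = 455.9*5.21/1000 = 2.375239 kg
Cost = 2.375239 * 413.8 = 982.8739 $


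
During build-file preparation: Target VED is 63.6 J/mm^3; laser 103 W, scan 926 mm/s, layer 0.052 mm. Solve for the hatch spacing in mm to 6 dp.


h = 103 / (63.6*926*0.052) = 0.033633 mm


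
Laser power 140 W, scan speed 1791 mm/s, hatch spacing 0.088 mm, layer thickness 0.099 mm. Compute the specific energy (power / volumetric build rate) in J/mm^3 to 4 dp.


Build rate = 1791 * 0.088 * 0.099 = 15.603192 mm^3/s
SE = 140 / 15.603192 = 8.9725 J/mm^3


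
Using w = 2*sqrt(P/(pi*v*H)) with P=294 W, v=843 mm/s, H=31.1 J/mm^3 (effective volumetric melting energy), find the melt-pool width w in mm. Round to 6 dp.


w = 2*sqrt(294/(pi*843*31.1)) = 0.119491 mm


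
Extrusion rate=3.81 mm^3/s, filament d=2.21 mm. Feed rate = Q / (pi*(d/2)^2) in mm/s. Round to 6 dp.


A = pi*(2.21/2)^2 = 3.835963
v = 3.81 / 3.835963 = 0.993232 mm/s


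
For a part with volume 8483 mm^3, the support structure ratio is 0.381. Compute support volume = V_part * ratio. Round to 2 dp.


V_support = 8483 * 0.381 = 3232.02 mm^3


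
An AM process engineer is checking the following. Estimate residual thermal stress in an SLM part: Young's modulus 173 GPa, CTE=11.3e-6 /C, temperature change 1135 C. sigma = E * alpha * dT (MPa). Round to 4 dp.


sigma = 173*1000 * 11.3e-6 * 1135 = 2218.8115 MPa


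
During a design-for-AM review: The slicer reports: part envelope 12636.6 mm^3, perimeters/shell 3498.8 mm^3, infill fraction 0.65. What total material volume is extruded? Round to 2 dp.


V_infill = (12636.6 - 3498.8) * 0.65 = 5939.57
V_total = 3498.8 + 5939.57 = 9438.37 mm^3


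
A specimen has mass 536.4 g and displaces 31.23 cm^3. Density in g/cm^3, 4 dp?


rho = 536.4 / 31.23 = 17.1758 g/cm^3


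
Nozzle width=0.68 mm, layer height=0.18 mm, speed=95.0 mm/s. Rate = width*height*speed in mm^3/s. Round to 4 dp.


Rate = 0.68 * 0.18 * 95.0 = 11.628 mm^3/s


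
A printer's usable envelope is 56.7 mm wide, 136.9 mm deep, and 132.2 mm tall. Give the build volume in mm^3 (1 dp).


V = 56.7 * 136.9 * 132.2 = 1026166.8 mm^3


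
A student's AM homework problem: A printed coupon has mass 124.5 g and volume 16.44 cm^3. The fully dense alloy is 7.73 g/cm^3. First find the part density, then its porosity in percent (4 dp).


rho_part = 124.5 / 16.44 = 7.5729927 g/cm^3
Porosity = (1 - 7.5729927/7.73)*100 = 2.0311 %


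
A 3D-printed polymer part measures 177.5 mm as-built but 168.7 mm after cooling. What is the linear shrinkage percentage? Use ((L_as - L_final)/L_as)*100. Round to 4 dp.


Shrinkage = ((177.5-168.7)/177.5)*100 = 4.9577 %


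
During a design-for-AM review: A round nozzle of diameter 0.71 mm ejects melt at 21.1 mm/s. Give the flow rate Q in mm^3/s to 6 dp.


A = pi*(0.71/2)^2 = 0.39591921 mm^2
Q = 0.39591921 * 21.1 = 8.353895 mm^3/s


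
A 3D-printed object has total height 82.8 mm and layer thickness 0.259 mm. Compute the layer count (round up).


Layers = ceil(82.8/0.259) = 320


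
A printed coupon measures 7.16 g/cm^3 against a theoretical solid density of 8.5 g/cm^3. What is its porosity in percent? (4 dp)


Porosity = (1-7.16/8.5)*100 = 15.7647 %


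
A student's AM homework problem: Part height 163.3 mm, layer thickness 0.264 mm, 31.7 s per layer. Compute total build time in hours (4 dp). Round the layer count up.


Layers = ceil(163.3/0.264) = 619
t = 619 * 31.7 / 3600 = 5.4506 hrs


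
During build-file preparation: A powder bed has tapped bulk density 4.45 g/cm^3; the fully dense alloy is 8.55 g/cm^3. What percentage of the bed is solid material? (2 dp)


Packing = (4.45/8.55)*100 = 52.05 %


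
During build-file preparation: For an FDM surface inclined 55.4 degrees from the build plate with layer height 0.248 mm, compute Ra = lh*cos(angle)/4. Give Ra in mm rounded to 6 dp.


Ra = 0.248 * cos(55.4) / 4 = 0.035206 mm


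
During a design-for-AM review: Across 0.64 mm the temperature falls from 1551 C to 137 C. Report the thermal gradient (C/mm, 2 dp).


G = (1551-137)/0.64 = 2209.38 C/mm


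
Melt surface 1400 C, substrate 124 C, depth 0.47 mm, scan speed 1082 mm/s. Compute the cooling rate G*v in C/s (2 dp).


G = (1400-124)/0.47 = 2714.89361702 C/mm
CR = 2714.89361702 * 1082 = 2937514.89 C/s


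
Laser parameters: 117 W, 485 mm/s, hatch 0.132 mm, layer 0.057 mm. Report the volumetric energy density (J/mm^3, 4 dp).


E = 117 / (485*0.132*0.057) = 32.0623 J/mm^3


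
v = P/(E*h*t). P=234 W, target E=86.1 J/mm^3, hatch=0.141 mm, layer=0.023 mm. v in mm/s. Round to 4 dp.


v = 234 / (86.1*0.141*0.023) = 838.0419 mm/s


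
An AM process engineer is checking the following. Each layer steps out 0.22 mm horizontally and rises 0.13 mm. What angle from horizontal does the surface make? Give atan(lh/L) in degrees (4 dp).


angle = atan(0.13/0.22) = 30.5792 degrees


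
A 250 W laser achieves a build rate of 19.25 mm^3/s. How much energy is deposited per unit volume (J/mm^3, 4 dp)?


SE = 250 / 19.25 = 12.987 J/mm^3


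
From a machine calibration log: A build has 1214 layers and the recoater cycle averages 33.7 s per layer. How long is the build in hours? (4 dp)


t = 1214 * 33.7 / 3600 = 11.3644 hrs


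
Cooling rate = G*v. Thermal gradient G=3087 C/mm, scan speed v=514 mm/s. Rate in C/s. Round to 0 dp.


CR = 3087 * 514 = 1586718 C/s


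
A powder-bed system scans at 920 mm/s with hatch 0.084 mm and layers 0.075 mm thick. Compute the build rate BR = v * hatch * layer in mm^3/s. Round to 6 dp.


Rate = 920 * 0.084 * 0.075 = 5.796 mm^3/s


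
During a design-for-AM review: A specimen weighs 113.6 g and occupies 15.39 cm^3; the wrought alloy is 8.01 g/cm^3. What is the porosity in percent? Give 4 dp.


rho_part = 113.6 / 15.39 = 7.3814165 g/cm^3
Porosity = (1 - 7.3814165/8.01)*100 = 7.8475 %


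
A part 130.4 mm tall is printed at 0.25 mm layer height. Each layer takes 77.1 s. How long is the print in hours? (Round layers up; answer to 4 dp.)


Layers = ceil(130.4/0.25) = 522
t = 522 * 77.1 / 3600 = 11.1795 hrs


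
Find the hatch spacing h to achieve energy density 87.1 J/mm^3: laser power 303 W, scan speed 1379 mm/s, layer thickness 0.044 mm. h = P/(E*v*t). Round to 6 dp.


h = 303 / (87.1*1379*0.044) = 0.057333 mm


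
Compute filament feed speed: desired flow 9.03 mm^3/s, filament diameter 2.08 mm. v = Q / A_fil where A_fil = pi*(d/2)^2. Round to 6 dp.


A = pi*(2.08/2)^2 = 3.397947
v = 9.03 / 3.397947 = 2.657487 mm/s


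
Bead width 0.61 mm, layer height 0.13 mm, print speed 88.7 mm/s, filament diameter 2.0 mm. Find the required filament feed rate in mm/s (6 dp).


Q = 0.61 * 0.13 * 88.7 = 7.03391 mm^3/s
A_fil = pi*(2.0/2)^2 = 3.14159265 mm^2
v_feed = 7.03391 / 3.14159265 = 2.238963 mm/s


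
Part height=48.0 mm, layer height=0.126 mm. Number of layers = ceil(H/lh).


Layers = ceil(48.0/0.126) = 381


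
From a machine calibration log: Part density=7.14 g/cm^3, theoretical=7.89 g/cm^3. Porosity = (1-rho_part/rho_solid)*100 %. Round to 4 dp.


Porosity = (1-7.14/7.89)*100 = 9.5057 %


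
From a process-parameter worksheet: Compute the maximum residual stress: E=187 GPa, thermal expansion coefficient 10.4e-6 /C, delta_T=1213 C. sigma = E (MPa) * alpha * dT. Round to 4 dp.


sigma = 187*1000 * 10.4e-6 * 1213 = 2359.0424 MPa


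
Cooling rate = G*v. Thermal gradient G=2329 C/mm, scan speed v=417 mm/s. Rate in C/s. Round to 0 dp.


CR = 2329 * 417 = 971193 C/s


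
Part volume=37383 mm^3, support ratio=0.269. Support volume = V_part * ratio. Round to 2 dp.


V_support = 37383 * 0.269 = 10056.03 mm^3


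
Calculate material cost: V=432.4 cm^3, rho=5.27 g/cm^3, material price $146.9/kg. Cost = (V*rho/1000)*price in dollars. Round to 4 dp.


Mass = 432.4*5.27/1000 = 2.278748 kg
Cost = 2.278748 * 146.9 = 334.7481 $


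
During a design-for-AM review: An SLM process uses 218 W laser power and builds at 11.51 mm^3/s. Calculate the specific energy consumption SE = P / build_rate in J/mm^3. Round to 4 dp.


SE = 218 / 11.51 = 18.9401 J/mm^3


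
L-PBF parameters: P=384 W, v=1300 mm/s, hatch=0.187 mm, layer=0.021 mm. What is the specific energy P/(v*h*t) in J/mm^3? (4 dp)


Build rate = 1300 * 0.187 * 0.021 = 5.1051 mm^3/s
SE = 384 / 5.1051 = 75.2189 J/mm^3


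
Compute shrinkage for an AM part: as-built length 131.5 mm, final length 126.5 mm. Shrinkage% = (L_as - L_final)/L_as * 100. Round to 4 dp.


Shrinkage = ((131.5-126.5)/131.5)*100 = 3.8023 %


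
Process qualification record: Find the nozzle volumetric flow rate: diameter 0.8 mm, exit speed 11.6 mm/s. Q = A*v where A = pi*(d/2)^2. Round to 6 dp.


A = pi*(0.8/2)^2 = 0.50265482 mm^2
Q = 0.50265482 * 11.6 = 5.830796 mm^3/s


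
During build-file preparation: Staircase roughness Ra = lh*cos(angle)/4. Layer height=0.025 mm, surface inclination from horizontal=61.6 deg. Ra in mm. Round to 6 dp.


Ra = 0.025 * cos(61.6) / 4 = 0.002973 mm


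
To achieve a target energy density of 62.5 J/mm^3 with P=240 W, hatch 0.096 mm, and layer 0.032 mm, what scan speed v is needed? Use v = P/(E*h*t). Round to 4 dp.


v = 240 / (62.5*0.096*0.032) = 1250.0 mm/s


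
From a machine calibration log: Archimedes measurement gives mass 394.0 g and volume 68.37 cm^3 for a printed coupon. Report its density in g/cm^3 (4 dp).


rho = 394.0 / 68.37 = 5.7628 g/cm^3


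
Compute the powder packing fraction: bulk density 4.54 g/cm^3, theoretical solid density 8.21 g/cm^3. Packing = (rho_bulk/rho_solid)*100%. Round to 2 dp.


Packing = (4.54/8.21)*100 = 55.3 %


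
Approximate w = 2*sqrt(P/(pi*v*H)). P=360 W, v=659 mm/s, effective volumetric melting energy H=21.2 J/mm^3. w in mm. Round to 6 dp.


w = 2*sqrt(360/(pi*659*21.2)) = 0.181132 mm


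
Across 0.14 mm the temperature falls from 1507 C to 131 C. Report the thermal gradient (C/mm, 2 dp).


G = (1507-131)/0.14 = 9828.57 C/mm


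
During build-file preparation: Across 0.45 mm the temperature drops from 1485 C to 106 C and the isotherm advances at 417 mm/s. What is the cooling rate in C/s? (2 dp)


G = (1485-106)/0.45 = 3064.44444444 C/mm
CR = 3064.44444444 * 417 = 1277873.33 C/s


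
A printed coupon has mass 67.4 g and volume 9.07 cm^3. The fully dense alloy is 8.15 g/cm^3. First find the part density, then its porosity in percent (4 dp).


rho_part = 67.4 / 9.07 = 7.43109151 g/cm^3
Porosity = (1 - 7.43109151/8.15)*100 = 8.821 %


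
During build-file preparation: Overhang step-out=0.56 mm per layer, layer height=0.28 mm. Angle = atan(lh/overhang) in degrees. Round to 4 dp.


angle = atan(0.28/0.56) = 26.5651 degrees


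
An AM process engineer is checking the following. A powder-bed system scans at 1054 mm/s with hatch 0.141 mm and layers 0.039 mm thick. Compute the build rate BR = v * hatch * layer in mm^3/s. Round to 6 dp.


Rate = 1054 * 0.141 * 0.039 = 5.795946 mm^3/s


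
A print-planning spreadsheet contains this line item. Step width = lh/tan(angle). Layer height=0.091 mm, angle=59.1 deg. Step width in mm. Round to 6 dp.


step = 0.091 / tan(59.1) = 0.054462 mm


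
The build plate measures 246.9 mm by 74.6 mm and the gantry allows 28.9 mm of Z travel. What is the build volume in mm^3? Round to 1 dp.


V = 246.9 * 74.6 * 28.9 = 532301.6 mm^3


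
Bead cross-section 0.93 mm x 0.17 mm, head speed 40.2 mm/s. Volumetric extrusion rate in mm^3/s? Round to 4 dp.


Rate = 0.93 * 0.17 * 40.2 = 6.3556 mm^3/s


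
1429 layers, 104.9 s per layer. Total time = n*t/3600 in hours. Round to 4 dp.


t = 1429 * 104.9 / 3600 = 41.6395 hrs


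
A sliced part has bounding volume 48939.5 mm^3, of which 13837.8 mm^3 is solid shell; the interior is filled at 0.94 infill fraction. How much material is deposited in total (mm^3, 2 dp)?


V_infill = (48939.5 - 13837.8) * 0.94 = 32995.6
V_total = 13837.8 + 32995.6 = 46833.4 mm^3


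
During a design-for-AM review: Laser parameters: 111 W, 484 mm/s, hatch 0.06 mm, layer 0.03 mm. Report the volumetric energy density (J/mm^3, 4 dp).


E = 111 / (484*0.06*0.03) = 127.4105 J/mm^3


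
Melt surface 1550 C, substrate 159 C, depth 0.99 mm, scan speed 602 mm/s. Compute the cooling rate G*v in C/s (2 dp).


G = (1550-159)/0.99 = 1405.05050505 C/mm
CR = 1405.05050505 * 602 = 845840.4 C/s


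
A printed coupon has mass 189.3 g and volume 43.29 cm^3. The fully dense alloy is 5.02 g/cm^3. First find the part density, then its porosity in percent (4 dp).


rho_part = 189.3 / 43.29 = 4.37283437 g/cm^3
Porosity = (1 - 4.37283437/5.02)*100 = 12.8917 %


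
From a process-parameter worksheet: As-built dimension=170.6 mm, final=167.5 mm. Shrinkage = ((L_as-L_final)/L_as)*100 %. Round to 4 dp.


Shrinkage = ((170.6-167.5)/170.6)*100 = 1.8171 %


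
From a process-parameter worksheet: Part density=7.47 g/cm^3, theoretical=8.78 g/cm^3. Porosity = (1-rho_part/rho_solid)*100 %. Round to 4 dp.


Porosity = (1-7.47/8.78)*100 = 14.9203 %
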